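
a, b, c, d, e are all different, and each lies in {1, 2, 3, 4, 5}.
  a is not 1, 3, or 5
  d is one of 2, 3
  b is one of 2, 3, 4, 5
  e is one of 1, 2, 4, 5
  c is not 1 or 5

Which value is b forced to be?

5

The 5 variables together cover exactly {1, 2, 3, 4, 5} — 5 values for 5 variables — and 1 appears only in e's list, so e = 1.
The 4 still-open variables together cover exactly {2, 3, 4, 5} — 4 values for 4 variables — and 5 appears only in b's list, so b = 5.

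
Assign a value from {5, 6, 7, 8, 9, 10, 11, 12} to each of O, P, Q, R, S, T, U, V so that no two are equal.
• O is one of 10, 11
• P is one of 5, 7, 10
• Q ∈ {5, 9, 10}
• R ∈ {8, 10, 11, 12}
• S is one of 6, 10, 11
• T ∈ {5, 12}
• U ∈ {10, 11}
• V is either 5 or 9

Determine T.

The 8 variables draw from only 8 values {5, 6, 7, 8, 9, 10, 11, 12}, so each is used; only S can be 6, hence S = 6.
The 7 still-open variables together cover exactly {5, 7, 8, 9, 10, 11, 12} — 7 values for 7 variables — and 7 appears only in P's list, so P = 7.
Among the 6 still-open variables, 8 fits only R (and all 6 values in {5, 8, 9, 10, 11, 12} must be used), so R = 8.
The 5 still-open variables draw from only 5 values {5, 9, 10, 11, 12}, so each is used; only T can be 12, hence T = 12.

12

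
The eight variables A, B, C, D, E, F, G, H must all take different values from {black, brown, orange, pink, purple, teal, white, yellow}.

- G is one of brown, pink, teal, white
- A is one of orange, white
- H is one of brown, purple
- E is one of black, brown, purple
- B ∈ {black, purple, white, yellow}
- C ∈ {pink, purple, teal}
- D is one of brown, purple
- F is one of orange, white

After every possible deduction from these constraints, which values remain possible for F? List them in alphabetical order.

Among the 8 variables, yellow fits only B (and all 8 values in {black, brown, orange, pink, purple, teal, white, yellow} must be used), so B = yellow.
The 7 still-open variables draw from only 7 values {black, brown, orange, pink, purple, teal, white}, so each is used; only E can be black, hence E = black.
A and F between them cover only {orange, white} — a naked pair. Remove those values from G.
D and H between them cover only {brown, purple} — a naked pair. Remove those values from C, G.
No further eliminations apply; F can still be any of orange, white.

orange, white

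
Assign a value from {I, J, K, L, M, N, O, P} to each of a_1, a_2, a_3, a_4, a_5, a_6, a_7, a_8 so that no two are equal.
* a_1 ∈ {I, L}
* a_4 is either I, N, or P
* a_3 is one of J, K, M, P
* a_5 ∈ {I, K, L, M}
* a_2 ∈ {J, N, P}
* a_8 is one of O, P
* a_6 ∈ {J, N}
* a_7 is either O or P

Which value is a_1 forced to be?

L

a_7 and a_8 share exactly the 2 values {O, P}; by pigeonhole those values go to them, so strike O, P from a_2, a_3, a_4.
a_2 and a_6 share exactly the 2 values {J, N}; by pigeonhole those values go to them, so strike J, N from a_3, a_4.
a_4's domain is down to {I}, so a_4 = I. So a_1, a_5 can't be I.
So a_1 = L.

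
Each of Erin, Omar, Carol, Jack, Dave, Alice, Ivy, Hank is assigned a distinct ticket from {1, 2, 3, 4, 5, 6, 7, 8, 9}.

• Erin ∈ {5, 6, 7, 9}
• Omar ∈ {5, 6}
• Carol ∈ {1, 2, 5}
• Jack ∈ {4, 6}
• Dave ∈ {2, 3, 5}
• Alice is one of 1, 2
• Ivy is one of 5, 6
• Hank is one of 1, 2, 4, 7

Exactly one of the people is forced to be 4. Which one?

The 8 variables together cover exactly {1, 2, 3, 4, 5, 6, 7, 9} — 8 values for 8 variables — and 3 appears only in Dave's list, so Dave = 3.
The 7 still-open variables draw from only 7 values {1, 2, 4, 5, 6, 7, 9}, so each is used; only Erin can be 9, hence Erin = 9.
The 6 still-open variables together cover exactly {1, 2, 4, 5, 6, 7} — 6 values for 6 variables — and 7 appears only in Hank's list, so Hank = 7.
The 5 still-open variables together cover exactly {1, 2, 4, 5, 6} — 5 values for 5 variables — and 4 appears only in Jack's list, so Jack = 4.

Jack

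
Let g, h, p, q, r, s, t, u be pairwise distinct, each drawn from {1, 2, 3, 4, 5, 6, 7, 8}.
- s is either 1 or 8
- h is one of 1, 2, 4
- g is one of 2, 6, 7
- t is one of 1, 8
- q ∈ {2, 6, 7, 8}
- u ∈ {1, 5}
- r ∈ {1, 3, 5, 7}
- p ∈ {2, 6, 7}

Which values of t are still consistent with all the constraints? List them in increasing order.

1, 8

Among the 8 variables, 3 fits only r (and all 8 values in {1, 2, 3, 4, 5, 6, 7, 8} must be used), so r = 3.
The 7 still-open variables draw from only 7 values {1, 2, 4, 5, 6, 7, 8}, so each is used; only h can be 4, hence h = 4.
Among the 6 still-open variables, 5 fits only u (and all 6 values in {1, 2, 5, 6, 7, 8} must be used), so u = 5.
s and t between them cover only {1, 8} — a naked pair. Remove those values from q.
No further eliminations apply; t can still be any of 1, 8.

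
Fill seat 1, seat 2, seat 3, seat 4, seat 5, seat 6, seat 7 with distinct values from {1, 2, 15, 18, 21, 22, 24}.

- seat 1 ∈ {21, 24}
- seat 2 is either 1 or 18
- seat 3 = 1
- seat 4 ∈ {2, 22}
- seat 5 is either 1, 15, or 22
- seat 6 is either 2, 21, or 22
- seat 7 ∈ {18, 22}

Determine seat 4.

2

seat 3 must be 1 (only option left). Eliminate 1 elsewhere: seat 2, seat 5.
seat 2 must be 18 (only option left). So seat 7 can't be 18.
seat 7 has just one choice, so seat 7 = 22. Remove 22 from seat 4, seat 5, seat 6.
So seat 4 = 2.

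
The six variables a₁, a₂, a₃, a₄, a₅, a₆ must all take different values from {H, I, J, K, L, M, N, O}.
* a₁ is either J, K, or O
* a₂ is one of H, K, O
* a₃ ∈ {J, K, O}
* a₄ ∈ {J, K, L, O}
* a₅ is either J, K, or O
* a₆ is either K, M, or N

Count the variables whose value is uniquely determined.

a₁, a₃, a₅ between them cover only {J, K, O} — a naked triple. Remove those values from a₂, a₄, a₆.
a₂ has just one choice, so a₂ = H.
That leaves a₄ = L.
Determined: a₂=H, a₄=L. The other variables each still have more than one consistent value. That makes 2.

2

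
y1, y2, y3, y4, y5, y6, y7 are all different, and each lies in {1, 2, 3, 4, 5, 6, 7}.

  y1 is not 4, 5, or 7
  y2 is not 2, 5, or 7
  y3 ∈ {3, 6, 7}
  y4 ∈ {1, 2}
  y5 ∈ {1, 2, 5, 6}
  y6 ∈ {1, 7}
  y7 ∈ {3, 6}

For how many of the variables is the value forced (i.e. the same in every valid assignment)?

2

The 7 variables draw from only 7 values {1, 2, 3, 4, 5, 6, 7}, so each is used; only y2 can be 4, hence y2 = 4.
Among the 6 still-open variables, 5 fits only y5 (and all 6 values in {1, 2, 3, 5, 6, 7} must be used), so y5 = 5.
Determined: y2=4, y5=5. The other variables each still have more than one consistent value. That makes 2.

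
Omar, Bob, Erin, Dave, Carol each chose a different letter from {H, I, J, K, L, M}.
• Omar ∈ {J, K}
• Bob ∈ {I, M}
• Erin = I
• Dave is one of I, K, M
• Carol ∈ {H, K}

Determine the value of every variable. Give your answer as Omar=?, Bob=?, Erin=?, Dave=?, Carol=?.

Omar=J, Bob=M, Erin=I, Dave=K, Carol=H

Erin's domain is down to {I}, so Erin = I. Strike I from Bob, Dave.
Bob has just one choice, so Bob = M. Eliminate M elsewhere: Dave.
Dave's domain is down to {K}, so Dave = K. So Omar, Carol can't be K.
That leaves Carol = H.
Omar must be J (only option left).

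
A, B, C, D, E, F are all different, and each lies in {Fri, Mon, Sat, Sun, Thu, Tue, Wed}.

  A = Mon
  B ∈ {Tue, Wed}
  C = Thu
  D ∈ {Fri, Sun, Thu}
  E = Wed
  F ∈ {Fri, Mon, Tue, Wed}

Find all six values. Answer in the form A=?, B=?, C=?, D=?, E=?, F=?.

A must be Mon (only option left). Remove Mon from F.
C's domain is down to {Thu}, so C = Thu. Remove Thu from D.
E has just one choice, so E = Wed. Strike Wed from B, F.
That leaves B = Tue. Strike Tue from F.
F has just one choice, so F = Fri. Strike Fri from D.
D has just one choice, so D = Sun.

A=Mon, B=Tue, C=Thu, D=Sun, E=Wed, F=Fri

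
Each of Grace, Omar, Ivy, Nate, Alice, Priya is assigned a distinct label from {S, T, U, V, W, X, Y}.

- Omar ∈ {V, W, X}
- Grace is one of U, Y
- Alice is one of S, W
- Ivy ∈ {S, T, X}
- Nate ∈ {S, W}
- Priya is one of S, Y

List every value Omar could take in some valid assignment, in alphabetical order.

The 2 variables Nate and Alice are confined to {S, W}, which locks those values in; drop them from Omar, Ivy, Priya.
Priya's domain is down to {Y}, so Priya = Y. Eliminate Y elsewhere: Grace.
That leaves Grace = U.
No further eliminations apply; Omar can still be any of V, X.

V, X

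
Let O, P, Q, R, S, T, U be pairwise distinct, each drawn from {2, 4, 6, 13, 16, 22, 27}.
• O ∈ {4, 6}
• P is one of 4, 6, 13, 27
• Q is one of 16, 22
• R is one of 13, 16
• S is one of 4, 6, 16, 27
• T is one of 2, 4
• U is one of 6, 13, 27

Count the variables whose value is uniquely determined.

Among the 7 variables, 2 fits only T (and all 7 values in {2, 4, 6, 13, 16, 22, 27} must be used), so T = 2.
The 6 still-open variables draw from only 6 values {4, 6, 13, 16, 22, 27}, so each is used; only Q can be 22, hence Q = 22.
Determined: Q=22, T=2. The other variables each still have more than one consistent value. That makes 2.

2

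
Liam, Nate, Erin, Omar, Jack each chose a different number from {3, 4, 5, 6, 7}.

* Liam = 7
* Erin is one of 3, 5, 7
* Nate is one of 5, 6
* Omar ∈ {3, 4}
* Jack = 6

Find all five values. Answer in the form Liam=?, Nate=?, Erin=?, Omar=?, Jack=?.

Liam=7, Nate=5, Erin=3, Omar=4, Jack=6

Liam must be 7 (only option left). So Erin can't be 7.
Jack's domain is down to {6}, so Jack = 6. Remove 6 from Nate.
That leaves Nate = 5. So Erin can't be 5.
Erin's domain is down to {3}, so Erin = 3. Remove 3 from Omar.
That leaves Omar = 4.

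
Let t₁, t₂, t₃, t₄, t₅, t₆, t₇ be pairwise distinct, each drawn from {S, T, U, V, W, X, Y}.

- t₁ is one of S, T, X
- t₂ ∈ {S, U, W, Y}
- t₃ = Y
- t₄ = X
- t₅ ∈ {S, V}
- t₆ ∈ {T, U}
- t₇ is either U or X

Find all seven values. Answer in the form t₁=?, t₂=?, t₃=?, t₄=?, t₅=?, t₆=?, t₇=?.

t₁=S, t₂=W, t₃=Y, t₄=X, t₅=V, t₆=T, t₇=U

t₃ must be Y (only option left). Eliminate Y elsewhere: t₂.
t₄ must be X (only option left). So t₁, t₇ can't be X.
t₇ has just one choice, so t₇ = U. So t₂, t₆ can't be U.
That leaves t₆ = T. Eliminate T elsewhere: t₁.
t₁ must be S (only option left). Remove S from t₂, t₅.
t₂ must be W (only option left).
t₅ must be V (only option left).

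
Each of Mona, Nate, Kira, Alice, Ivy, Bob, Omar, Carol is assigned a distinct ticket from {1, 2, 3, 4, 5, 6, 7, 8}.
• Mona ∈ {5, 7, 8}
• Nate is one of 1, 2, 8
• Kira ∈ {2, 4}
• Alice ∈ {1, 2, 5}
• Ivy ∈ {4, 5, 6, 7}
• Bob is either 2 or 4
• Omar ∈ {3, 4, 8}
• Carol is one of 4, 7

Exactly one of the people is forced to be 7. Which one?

The 8 variables together cover exactly {1, 2, 3, 4, 5, 6, 7, 8} — 8 values for 8 variables — and 3 appears only in Omar's list, so Omar = 3.
Among the 7 still-open variables, 6 fits only Ivy (and all 7 values in {1, 2, 4, 5, 6, 7, 8} must be used), so Ivy = 6.
Kira and Bob between them cover only {2, 4} — a naked pair. Remove those values from Nate, Alice, Carol.
So 7 goes to Carol.

Carol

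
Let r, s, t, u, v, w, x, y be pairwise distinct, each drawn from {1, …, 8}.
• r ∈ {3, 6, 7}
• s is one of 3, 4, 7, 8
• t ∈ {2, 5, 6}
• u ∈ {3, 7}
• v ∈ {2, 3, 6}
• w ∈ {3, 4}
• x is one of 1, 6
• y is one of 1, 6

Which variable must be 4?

w

The 8 variables draw from only 8 values {1, 2, 3, 4, 5, 6, 7, 8}, so each is used; only t can be 5, hence t = 5.
Among the 7 still-open variables, 2 fits only v (and all 7 values in {1, 2, 3, 4, 6, 7, 8} must be used), so v = 2.
The 6 still-open variables together cover exactly {1, 3, 4, 6, 7, 8} — 6 values for 6 variables — and 8 appears only in s's list, so s = 8.
Among the 5 still-open variables, 4 fits only w (and all 5 values in {1, 3, 4, 6, 7} must be used), so w = 4.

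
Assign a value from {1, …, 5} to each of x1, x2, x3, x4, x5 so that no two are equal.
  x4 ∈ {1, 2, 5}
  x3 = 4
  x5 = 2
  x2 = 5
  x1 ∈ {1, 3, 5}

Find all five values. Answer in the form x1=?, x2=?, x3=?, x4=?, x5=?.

x1=3, x2=5, x3=4, x4=1, x5=2

x2 has just one choice, so x2 = 5. Remove 5 from x1, x4.
x3 must be 4 (only option left).
x5 has just one choice, so x5 = 2. Strike 2 from x4.
x4 has just one choice, so x4 = 1. Remove 1 from x1.
That leaves x1 = 3.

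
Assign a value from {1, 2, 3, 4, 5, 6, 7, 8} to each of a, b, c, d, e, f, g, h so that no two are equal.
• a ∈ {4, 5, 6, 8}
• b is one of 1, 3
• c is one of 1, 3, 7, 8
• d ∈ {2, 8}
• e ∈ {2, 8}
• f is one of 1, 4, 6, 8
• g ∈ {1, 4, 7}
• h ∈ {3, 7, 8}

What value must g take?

4

Among the 8 variables, 5 fits only a (and all 8 values in {1, 2, 3, 4, 5, 6, 7, 8} must be used), so a = 5.
The 7 still-open variables draw from only 7 values {1, 2, 3, 4, 6, 7, 8}, so each is used; only f can be 6, hence f = 6.
The 6 still-open variables together cover exactly {1, 2, 3, 4, 7, 8} — 6 values for 6 variables — and 4 appears only in g's list, so g = 4.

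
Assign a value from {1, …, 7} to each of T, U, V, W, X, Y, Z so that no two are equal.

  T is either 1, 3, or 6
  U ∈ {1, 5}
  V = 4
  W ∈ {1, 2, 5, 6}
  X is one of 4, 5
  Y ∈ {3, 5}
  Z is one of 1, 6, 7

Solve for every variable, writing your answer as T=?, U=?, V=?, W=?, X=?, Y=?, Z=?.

T=6, U=1, V=4, W=2, X=5, Y=3, Z=7

V must be 4 (only option left). So X can't be 4.
That leaves X = 5. Strike 5 from U, W, Y.
Y has just one choice, so Y = 3. Eliminate 3 elsewhere: T.
That leaves U = 1. Eliminate 1 elsewhere: T, W, Z.
T has just one choice, so T = 6. Remove 6 from W, Z.
W has just one choice, so W = 2.
That leaves Z = 7.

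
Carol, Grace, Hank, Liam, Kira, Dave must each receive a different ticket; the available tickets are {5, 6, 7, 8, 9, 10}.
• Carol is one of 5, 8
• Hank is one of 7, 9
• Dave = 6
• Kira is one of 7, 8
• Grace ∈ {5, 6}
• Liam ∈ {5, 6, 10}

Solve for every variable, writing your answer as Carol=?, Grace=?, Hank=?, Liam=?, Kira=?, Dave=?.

Carol=8, Grace=5, Hank=9, Liam=10, Kira=7, Dave=6

Dave's domain is down to {6}, so Dave = 6. So Grace, Liam can't be 6.
That leaves Grace = 5. Remove 5 from Carol, Liam.
That leaves Liam = 10.
That leaves Carol = 8. So Kira can't be 8.
Kira has just one choice, so Kira = 7. So Hank can't be 7.
Hank's domain is down to {9}, so Hank = 9.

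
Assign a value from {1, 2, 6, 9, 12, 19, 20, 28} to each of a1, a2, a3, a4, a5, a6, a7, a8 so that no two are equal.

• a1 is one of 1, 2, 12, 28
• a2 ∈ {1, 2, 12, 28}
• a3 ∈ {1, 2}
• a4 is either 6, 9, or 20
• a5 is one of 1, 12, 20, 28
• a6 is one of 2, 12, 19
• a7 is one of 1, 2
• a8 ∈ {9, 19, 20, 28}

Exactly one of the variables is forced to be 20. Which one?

a5

The 8 variables together cover exactly {1, 2, 6, 9, 12, 19, 20, 28} — 8 values for 8 variables — and 6 appears only in a4's list, so a4 = 6.
Among the 7 still-open variables, 9 fits only a8 (and all 7 values in {1, 2, 9, 12, 19, 20, 28} must be used), so a8 = 9.
The 6 still-open variables draw from only 6 values {1, 2, 12, 19, 20, 28}, so each is used; only a6 can be 19, hence a6 = 19.
The 5 still-open variables draw from only 5 values {1, 2, 12, 20, 28}, so each is used; only a5 can be 20, hence a5 = 20.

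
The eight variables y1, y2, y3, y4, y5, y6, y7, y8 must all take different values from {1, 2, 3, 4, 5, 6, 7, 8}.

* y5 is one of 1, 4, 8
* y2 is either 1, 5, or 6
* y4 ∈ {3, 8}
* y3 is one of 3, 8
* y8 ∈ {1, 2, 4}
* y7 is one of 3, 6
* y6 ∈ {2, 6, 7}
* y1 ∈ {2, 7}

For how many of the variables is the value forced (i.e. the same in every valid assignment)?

2

Among the 8 variables, 5 fits only y2 (and all 8 values in {1, 2, 3, 4, 5, 6, 7, 8} must be used), so y2 = 5.
The 2 variables y3 and y4 are confined to {3, 8}, which locks those values in; drop them from y5, y7.
y7 has just one choice, so y7 = 6. Strike 6 from y6.
y1 and y6 between them cover only {2, 7} — a naked pair. Remove those values from y8.
Determined: y2=5, y7=6. The other variables each still have more than one consistent value. That makes 2.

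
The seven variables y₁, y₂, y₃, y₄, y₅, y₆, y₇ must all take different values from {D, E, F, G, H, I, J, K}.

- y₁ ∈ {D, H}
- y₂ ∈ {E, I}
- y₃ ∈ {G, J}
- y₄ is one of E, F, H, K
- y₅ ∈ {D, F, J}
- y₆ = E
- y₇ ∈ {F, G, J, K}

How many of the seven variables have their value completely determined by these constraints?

y₆'s domain is down to {E}, so y₆ = E. So y₂, y₄ can't be E.
y₂ must be I (only option left).
Determined: y₂=I, y₆=E. The other variables each still have more than one consistent value. That makes 2.

2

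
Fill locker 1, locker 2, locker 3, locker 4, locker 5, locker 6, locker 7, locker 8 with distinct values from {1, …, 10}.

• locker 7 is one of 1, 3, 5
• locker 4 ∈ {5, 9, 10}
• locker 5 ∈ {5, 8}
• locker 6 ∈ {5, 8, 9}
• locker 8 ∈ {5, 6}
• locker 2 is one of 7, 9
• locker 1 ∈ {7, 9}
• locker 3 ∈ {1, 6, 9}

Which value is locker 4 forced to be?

The 8 variables together cover exactly {1, 3, 5, 6, 7, 8, 9, 10} — 8 values for 8 variables — and 3 appears only in locker 7's list, so locker 7 = 3.
The 7 still-open variables draw from only 7 values {1, 5, 6, 7, 8, 9, 10}, so each is used; only locker 3 can be 1, hence locker 3 = 1.
The 6 still-open variables together cover exactly {5, 6, 7, 8, 9, 10} — 6 values for 6 variables — and 6 appears only in locker 8's list, so locker 8 = 6.
The 5 still-open variables draw from only 5 values {5, 7, 8, 9, 10}, so each is used; only locker 4 can be 10, hence locker 4 = 10.

10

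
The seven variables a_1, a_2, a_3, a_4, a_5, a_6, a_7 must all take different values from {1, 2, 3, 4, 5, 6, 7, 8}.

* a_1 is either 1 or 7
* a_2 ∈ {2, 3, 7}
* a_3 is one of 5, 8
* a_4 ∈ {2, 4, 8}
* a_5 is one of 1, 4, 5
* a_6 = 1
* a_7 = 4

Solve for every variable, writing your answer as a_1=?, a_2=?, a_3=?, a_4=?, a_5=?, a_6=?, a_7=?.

a_6 must be 1 (only option left). Eliminate 1 elsewhere: a_1, a_5.
a_7 must be 4 (only option left). So a_4, a_5 can't be 4.
a_1's domain is down to {7}, so a_1 = 7. So a_2 can't be 7.
That leaves a_5 = 5. So a_3 can't be 5.
a_3 has just one choice, so a_3 = 8. Eliminate 8 elsewhere: a_4.
a_4 must be 2 (only option left). Remove 2 from a_2.
a_2's domain is down to {3}, so a_2 = 3.

a_1=7, a_2=3, a_3=8, a_4=2, a_5=5, a_6=1, a_7=4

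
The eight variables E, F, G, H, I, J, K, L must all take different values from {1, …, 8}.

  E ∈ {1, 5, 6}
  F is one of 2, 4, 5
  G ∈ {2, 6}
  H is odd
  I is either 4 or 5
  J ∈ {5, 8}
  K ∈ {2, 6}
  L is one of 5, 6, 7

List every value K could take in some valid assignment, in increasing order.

The 8 variables draw from only 8 values {1, 2, 3, 4, 5, 6, 7, 8}, so each is used; only H can be 3, hence H = 3.
The 7 still-open variables together cover exactly {1, 2, 4, 5, 6, 7, 8} — 7 values for 7 variables — and 1 appears only in E's list, so E = 1.
The 6 still-open variables draw from only 6 values {2, 4, 5, 6, 7, 8}, so each is used; only L can be 7, hence L = 7.
The 5 still-open variables draw from only 5 values {2, 4, 5, 6, 8}, so each is used; only J can be 8, hence J = 8.
The 2 variables G and K are confined to {2, 6}, which locks those values in; drop them from F.
No further eliminations apply; K can still be any of 2, 6.

2, 6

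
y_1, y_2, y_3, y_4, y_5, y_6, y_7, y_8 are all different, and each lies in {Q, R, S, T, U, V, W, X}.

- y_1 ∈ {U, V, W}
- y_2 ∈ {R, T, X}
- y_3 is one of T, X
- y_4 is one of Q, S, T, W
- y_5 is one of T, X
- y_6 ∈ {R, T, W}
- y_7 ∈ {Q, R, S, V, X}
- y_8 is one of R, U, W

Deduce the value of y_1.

V

y_3 and y_5 share exactly the 2 values {T, X}; by pigeonhole those values go to them, so strike T, X from y_2, y_4, y_6, y_7.
y_2 has just one choice, so y_2 = R. So y_6, y_7, y_8 can't be R.
y_6 must be W (only option left). Eliminate W elsewhere: y_1, y_4, y_8.
y_8 must be U (only option left). Strike U from y_1.
So y_1 = V.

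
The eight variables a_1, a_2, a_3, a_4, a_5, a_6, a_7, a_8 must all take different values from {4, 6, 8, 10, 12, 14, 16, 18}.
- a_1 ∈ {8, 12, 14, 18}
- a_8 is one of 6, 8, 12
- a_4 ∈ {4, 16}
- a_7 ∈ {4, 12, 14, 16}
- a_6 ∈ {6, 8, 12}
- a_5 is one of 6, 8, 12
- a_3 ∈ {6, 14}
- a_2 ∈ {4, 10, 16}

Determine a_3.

Among the 8 variables, 10 fits only a_2 (and all 8 values in {4, 6, 8, 10, 12, 14, 16, 18} must be used), so a_2 = 10.
The 7 still-open variables draw from only 7 values {4, 6, 8, 12, 14, 16, 18}, so each is used; only a_1 can be 18, hence a_1 = 18.
a_5, a_6, a_8 between them cover only {6, 8, 12} — a naked triple. Remove those values from a_3, a_7.
So a_3 = 14.

14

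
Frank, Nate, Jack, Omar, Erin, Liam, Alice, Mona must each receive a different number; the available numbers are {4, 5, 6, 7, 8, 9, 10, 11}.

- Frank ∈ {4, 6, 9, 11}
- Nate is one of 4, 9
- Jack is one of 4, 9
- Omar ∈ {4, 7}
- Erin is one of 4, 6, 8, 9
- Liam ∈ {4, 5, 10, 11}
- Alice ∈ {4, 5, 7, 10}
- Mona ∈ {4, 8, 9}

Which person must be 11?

Nate and Jack share exactly the 2 values {4, 9}; by pigeonhole those values go to them, so strike 4, 9 from Frank, Omar, Erin, Liam, Alice, Mona.
Omar must be 7 (only option left). Strike 7 from Alice.
Mona's domain is down to {8}, so Mona = 8. Remove 8 from Erin.
That leaves Erin = 6. Strike 6 from Frank.
So 11 goes to Frank.

Frank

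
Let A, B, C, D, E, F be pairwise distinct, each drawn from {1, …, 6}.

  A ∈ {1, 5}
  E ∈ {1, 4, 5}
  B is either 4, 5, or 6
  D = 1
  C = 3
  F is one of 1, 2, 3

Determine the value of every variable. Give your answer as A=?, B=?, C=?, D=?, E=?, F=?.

A=5, B=6, C=3, D=1, E=4, F=2

C's domain is down to {3}, so C = 3. Eliminate 3 elsewhere: F.
D's domain is down to {1}, so D = 1. Strike 1 from A, E, F.
F has just one choice, so F = 2.
A has just one choice, so A = 5. Strike 5 from B, E.
E's domain is down to {4}, so E = 4. Strike 4 from B.
B must be 6 (only option left).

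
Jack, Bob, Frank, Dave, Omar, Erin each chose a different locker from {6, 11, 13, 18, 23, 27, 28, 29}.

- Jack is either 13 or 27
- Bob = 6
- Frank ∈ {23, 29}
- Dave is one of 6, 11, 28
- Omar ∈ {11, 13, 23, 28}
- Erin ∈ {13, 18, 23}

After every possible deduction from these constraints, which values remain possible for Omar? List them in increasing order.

Bob's domain is down to {6}, so Bob = 6. Strike 6 from Dave.
No further eliminations apply; Omar can still be any of 11, 13, 23, 28.

11, 13, 23, 28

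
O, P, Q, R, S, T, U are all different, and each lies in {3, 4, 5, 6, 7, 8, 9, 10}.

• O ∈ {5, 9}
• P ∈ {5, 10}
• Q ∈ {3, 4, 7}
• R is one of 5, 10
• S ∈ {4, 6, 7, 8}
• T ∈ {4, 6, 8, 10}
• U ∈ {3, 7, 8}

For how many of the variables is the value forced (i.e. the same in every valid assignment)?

1

P and R share exactly the 2 values {5, 10}; by pigeonhole those values go to them, so strike 5, 10 from O, T.
O's domain is down to {9}, so O = 9.
Determined: O=9. The other variables each still have more than one consistent value. That makes 1.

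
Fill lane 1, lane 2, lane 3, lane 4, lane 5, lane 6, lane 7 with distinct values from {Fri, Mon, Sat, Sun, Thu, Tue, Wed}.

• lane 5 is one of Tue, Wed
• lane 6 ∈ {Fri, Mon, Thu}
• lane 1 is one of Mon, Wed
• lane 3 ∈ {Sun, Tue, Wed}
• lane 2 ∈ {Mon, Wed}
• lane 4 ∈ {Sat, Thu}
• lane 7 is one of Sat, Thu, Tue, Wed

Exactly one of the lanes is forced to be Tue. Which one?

lane 5

The 7 variables draw from only 7 values {Fri, Mon, Sat, Sun, Thu, Tue, Wed}, so each is used; only lane 6 can be Fri, hence lane 6 = Fri.
The 6 still-open variables together cover exactly {Mon, Sat, Sun, Thu, Tue, Wed} — 6 values for 6 variables — and Sun appears only in lane 3's list, so lane 3 = Sun.
The 2 variables lane 1 and lane 2 are confined to {Mon, Wed}, which locks those values in; drop them from lane 5, lane 7.
So Tue goes to lane 5.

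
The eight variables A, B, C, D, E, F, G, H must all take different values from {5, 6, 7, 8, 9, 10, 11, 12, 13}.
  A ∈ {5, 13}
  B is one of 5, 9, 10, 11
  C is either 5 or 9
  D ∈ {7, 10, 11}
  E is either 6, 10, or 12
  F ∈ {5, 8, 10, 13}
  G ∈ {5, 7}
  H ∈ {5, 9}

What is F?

8

C and H between them cover only {5, 9} — a naked pair. Remove those values from A, B, F, G.
That leaves A = 13. So F can't be 13.
G has just one choice, so G = 7. Remove 7 from D.
B and D between them cover only {10, 11} — a naked pair. Remove those values from E, F.
So F = 8.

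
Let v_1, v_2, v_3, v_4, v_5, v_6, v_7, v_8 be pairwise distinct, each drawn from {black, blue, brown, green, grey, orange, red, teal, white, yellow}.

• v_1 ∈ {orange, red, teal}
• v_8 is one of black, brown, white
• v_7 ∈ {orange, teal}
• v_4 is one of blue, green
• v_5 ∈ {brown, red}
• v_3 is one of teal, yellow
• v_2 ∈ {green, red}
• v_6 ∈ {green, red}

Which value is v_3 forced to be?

v_2 and v_6 between them cover only {green, red} — a naked pair. Remove those values from v_1, v_4, v_5.
v_4's domain is down to {blue}, so v_4 = blue.
v_5 has just one choice, so v_5 = brown. Strike brown from v_8.
v_1 and v_7 share exactly the 2 values {orange, teal}; by pigeonhole those values go to them, so strike orange, teal from v_3.
So v_3 = yellow.

yellow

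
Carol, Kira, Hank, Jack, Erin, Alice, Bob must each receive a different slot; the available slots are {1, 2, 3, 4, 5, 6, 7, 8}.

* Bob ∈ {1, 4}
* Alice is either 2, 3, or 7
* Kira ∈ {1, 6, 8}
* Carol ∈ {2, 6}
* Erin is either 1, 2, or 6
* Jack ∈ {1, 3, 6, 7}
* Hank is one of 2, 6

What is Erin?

1

The 7 variables draw from only 7 values {1, 2, 3, 4, 6, 7, 8}, so each is used; only Bob can be 4, hence Bob = 4.
The 6 still-open variables draw from only 6 values {1, 2, 3, 6, 7, 8}, so each is used; only Kira can be 8, hence Kira = 8.
Carol and Hank share exactly the 2 values {2, 6}; by pigeonhole those values go to them, so strike 2, 6 from Jack, Erin, Alice.
So Erin = 1.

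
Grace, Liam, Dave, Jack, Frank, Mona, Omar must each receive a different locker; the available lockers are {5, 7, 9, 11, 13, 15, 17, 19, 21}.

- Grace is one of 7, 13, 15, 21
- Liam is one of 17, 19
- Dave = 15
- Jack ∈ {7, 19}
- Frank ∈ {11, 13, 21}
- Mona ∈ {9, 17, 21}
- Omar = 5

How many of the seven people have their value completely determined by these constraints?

Dave must be 15 (only option left). Remove 15 from Grace.
Omar must be 5 (only option left).
Determined: Dave=15, Omar=5. The other people each still have more than one consistent value. That makes 2.

2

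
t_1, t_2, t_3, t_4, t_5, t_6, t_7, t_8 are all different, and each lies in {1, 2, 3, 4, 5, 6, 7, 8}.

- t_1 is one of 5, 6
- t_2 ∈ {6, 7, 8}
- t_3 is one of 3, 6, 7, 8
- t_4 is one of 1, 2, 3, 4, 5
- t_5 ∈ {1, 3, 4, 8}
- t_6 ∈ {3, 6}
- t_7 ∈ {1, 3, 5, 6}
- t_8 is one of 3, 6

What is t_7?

1

Among the 8 variables, 2 fits only t_4 (and all 8 values in {1, 2, 3, 4, 5, 6, 7, 8} must be used), so t_4 = 2.
The 7 still-open variables draw from only 7 values {1, 3, 4, 5, 6, 7, 8}, so each is used; only t_5 can be 4, hence t_5 = 4.
The 6 still-open variables together cover exactly {1, 3, 5, 6, 7, 8} — 6 values for 6 variables — and 1 appears only in t_7's list, so t_7 = 1.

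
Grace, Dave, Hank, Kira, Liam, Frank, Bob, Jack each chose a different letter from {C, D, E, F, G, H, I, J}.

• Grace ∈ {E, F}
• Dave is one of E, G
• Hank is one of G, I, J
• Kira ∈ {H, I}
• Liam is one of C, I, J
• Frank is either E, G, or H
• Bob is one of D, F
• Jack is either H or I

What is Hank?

J

The 8 variables draw from only 8 values {C, D, E, F, G, H, I, J}, so each is used; only Liam can be C, hence Liam = C.
Among the 7 still-open variables, D fits only Bob (and all 7 values in {D, E, F, G, H, I, J} must be used), so Bob = D.
The 6 still-open variables together cover exactly {E, F, G, H, I, J} — 6 values for 6 variables — and F appears only in Grace's list, so Grace = F.
The 5 still-open variables together cover exactly {E, G, H, I, J} — 5 values for 5 variables — and J appears only in Hank's list, so Hank = J.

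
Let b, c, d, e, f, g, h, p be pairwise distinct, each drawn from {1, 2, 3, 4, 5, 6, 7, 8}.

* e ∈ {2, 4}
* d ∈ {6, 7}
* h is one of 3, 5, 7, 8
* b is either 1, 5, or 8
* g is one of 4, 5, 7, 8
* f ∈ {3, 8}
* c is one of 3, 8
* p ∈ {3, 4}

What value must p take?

Among the 8 variables, 1 fits only b (and all 8 values in {1, 2, 3, 4, 5, 6, 7, 8} must be used), so b = 1.
The 7 still-open variables draw from only 7 values {2, 3, 4, 5, 6, 7, 8}, so each is used; only e can be 2, hence e = 2.
Among the 6 still-open variables, 6 fits only d (and all 6 values in {3, 4, 5, 6, 7, 8} must be used), so d = 6.
The 2 variables c and f are confined to {3, 8}, which locks those values in; drop them from g, h, p.
So p = 4.

4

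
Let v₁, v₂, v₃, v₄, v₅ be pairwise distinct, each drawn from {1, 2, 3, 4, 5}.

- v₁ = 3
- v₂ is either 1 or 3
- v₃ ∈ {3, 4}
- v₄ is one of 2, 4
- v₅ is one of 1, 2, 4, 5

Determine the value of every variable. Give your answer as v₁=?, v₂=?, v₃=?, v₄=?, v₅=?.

v₁ must be 3 (only option left). So v₂, v₃ can't be 3.
v₂ has just one choice, so v₂ = 1. So v₅ can't be 1.
That leaves v₃ = 4. Strike 4 from v₄, v₅.
That leaves v₄ = 2. Strike 2 from v₅.
v₅'s domain is down to {5}, so v₅ = 5.

v₁=3, v₂=1, v₃=4, v₄=2, v₅=5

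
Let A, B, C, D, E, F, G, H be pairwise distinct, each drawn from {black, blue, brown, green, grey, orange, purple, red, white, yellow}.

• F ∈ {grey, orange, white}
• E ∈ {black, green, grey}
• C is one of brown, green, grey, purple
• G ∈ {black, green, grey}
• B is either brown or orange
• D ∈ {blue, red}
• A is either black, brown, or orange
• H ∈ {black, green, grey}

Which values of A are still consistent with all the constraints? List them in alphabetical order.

E, G, H between them cover only {black, green, grey} — a naked triple. Remove those values from A, C, F.
A and B share exactly the 2 values {brown, orange}; by pigeonhole those values go to them, so strike brown, orange from C, F.
C has just one choice, so C = purple.
That leaves F = white.
No further eliminations apply; A can still be any of brown, orange.

brown, orange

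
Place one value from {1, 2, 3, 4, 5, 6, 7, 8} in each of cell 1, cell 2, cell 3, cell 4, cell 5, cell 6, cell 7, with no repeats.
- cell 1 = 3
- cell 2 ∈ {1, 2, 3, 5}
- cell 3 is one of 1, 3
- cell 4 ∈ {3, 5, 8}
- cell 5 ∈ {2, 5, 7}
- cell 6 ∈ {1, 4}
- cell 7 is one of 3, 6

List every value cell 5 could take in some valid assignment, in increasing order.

2, 5, 7

cell 1's domain is down to {3}, so cell 1 = 3. So cell 2, cell 3, cell 4, cell 7 can't be 3.
cell 3 must be 1 (only option left). So cell 2, cell 6 can't be 1.
cell 6's domain is down to {4}, so cell 6 = 4.
cell 7's domain is down to {6}, so cell 7 = 6.
No further eliminations apply; cell 5 can still be any of 2, 5, 7.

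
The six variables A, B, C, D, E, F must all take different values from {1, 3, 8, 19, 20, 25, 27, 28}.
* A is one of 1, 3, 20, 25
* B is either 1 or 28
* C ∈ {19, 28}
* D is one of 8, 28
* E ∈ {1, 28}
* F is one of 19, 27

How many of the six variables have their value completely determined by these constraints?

B and E between them cover only {1, 28} — a naked pair. Remove those values from A, C, D.
That leaves C = 19. So F can't be 19.
D's domain is down to {8}, so D = 8.
F's domain is down to {27}, so F = 27.
Determined: C=19, D=8, F=27. The other variables each still have more than one consistent value. That makes 3.

3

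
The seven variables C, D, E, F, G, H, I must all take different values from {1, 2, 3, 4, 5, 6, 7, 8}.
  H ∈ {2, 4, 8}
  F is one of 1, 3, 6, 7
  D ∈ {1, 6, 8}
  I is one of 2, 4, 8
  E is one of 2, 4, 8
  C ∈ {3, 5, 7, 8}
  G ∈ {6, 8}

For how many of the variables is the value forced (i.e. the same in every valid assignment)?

E, H, I share exactly the 3 values {2, 4, 8}; by pigeonhole those values go to them, so strike 2, 4, 8 from C, D, G.
That leaves G = 6. So D, F can't be 6.
D's domain is down to {1}, so D = 1. So F can't be 1.
Determined: D=1, G=6. The other variables each still have more than one consistent value. That makes 2.

2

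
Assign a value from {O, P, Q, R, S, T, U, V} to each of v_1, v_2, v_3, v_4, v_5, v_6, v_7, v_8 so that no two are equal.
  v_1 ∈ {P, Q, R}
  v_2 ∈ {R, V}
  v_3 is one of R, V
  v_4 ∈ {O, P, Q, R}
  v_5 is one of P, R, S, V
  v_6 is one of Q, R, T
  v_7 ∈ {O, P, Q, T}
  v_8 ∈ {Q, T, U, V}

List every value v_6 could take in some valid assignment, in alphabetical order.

Among the 8 variables, S fits only v_5 (and all 8 values in {O, P, Q, R, S, T, U, V} must be used), so v_5 = S.
Among the 7 still-open variables, U fits only v_8 (and all 7 values in {O, P, Q, R, T, U, V} must be used), so v_8 = U.
v_2 and v_3 between them cover only {R, V} — a naked pair. Remove those values from v_1, v_4, v_6.
No further eliminations apply; v_6 can still be any of Q, T.

Q, T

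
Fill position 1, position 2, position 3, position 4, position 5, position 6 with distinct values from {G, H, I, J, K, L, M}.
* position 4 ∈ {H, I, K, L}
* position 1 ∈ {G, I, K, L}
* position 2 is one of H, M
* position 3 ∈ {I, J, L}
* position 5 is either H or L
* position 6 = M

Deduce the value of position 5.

position 6 must be M (only option left). Eliminate M elsewhere: position 2.
position 2 has just one choice, so position 2 = H. So position 4, position 5 can't be H.
So position 5 = L.

L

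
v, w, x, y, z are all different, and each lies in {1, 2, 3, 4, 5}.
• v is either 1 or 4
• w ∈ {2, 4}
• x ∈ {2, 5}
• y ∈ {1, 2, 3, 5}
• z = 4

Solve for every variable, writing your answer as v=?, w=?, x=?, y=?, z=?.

v=1, w=2, x=5, y=3, z=4

z has just one choice, so z = 4. So v, w can't be 4.
That leaves v = 1. Eliminate 1 elsewhere: y.
That leaves w = 2. Remove 2 from x, y.
x must be 5 (only option left). Eliminate 5 elsewhere: y.
y must be 3 (only option left).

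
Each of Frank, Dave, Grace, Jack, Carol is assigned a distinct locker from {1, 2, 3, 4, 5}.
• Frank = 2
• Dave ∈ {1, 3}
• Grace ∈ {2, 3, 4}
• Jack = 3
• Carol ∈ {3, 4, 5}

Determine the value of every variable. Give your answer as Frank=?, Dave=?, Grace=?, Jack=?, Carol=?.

Frank=2, Dave=1, Grace=4, Jack=3, Carol=5

Frank's domain is down to {2}, so Frank = 2. So Grace can't be 2.
That leaves Jack = 3. Remove 3 from Dave, Grace, Carol.
That leaves Dave = 1.
Grace must be 4 (only option left). Eliminate 4 elsewhere: Carol.
Carol must be 5 (only option left).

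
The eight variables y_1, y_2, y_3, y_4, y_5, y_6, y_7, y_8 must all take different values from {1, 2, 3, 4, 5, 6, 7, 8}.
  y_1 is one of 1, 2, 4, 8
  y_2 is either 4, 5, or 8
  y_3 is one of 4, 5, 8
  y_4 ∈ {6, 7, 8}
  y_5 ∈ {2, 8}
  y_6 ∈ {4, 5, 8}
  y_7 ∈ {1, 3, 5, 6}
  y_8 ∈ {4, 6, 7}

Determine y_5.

The 8 variables draw from only 8 values {1, 2, 3, 4, 5, 6, 7, 8}, so each is used; only y_7 can be 3, hence y_7 = 3.
The 7 still-open variables draw from only 7 values {1, 2, 4, 5, 6, 7, 8}, so each is used; only y_1 can be 1, hence y_1 = 1.
The 6 still-open variables together cover exactly {2, 4, 5, 6, 7, 8} — 6 values for 6 variables — and 2 appears only in y_5's list, so y_5 = 2.

2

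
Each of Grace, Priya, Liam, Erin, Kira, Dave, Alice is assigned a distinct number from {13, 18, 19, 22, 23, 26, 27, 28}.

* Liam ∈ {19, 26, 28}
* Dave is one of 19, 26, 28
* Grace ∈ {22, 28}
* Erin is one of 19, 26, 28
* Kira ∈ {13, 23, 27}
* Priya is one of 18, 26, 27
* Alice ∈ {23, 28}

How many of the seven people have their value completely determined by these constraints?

2

Liam, Erin, Dave between them cover only {19, 26, 28} — a naked triple. Remove those values from Grace, Priya, Alice.
Grace has just one choice, so Grace = 22.
Alice has just one choice, so Alice = 23. Strike 23 from Kira.
Determined: Grace=22, Alice=23. The other people each still have more than one consistent value. That makes 2.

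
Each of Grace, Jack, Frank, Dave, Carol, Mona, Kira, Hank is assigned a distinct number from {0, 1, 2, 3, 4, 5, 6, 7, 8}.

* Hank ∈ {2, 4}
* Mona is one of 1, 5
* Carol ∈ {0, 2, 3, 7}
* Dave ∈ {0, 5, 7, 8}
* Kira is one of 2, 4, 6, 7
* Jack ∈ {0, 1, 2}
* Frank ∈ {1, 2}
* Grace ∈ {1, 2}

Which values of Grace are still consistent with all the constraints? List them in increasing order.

1, 2

Grace and Frank between them cover only {1, 2} — a naked pair. Remove those values from Jack, Carol, Mona, Kira, Hank.
Jack has just one choice, so Jack = 0. Eliminate 0 elsewhere: Dave, Carol.
Mona has just one choice, so Mona = 5. So Dave can't be 5.
Hank must be 4 (only option left). Strike 4 from Kira.
No further eliminations apply; Grace can still be any of 1, 2.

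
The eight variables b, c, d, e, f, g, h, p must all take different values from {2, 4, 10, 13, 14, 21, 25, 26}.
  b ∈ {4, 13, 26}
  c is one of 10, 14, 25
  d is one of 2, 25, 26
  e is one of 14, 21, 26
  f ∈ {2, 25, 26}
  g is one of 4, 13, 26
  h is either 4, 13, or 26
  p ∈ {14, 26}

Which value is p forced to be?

14

The 8 variables together cover exactly {2, 4, 10, 13, 14, 21, 25, 26} — 8 values for 8 variables — and 10 appears only in c's list, so c = 10.
Among the 7 still-open variables, 21 fits only e (and all 7 values in {2, 4, 13, 14, 21, 25, 26} must be used), so e = 21.
Among the 6 still-open variables, 14 fits only p (and all 6 values in {2, 4, 13, 14, 25, 26} must be used), so p = 14.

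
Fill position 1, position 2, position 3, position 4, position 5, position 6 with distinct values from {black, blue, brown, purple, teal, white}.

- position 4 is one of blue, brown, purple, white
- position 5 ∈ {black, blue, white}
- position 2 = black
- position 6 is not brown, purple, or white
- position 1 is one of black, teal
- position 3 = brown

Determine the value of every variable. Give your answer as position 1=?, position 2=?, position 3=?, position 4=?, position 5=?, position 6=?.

position 1=teal, position 2=black, position 3=brown, position 4=purple, position 5=white, position 6=blue

position 2 has just one choice, so position 2 = black. Remove black from position 1, position 5, position 6.
position 3 must be brown (only option left). Remove brown from position 4.
position 1 has just one choice, so position 1 = teal. Remove teal from position 6.
position 6 has just one choice, so position 6 = blue. Eliminate blue elsewhere: position 4, position 5.
That leaves position 5 = white. Remove white from position 4.
position 4's domain is down to {purple}, so position 4 = purple.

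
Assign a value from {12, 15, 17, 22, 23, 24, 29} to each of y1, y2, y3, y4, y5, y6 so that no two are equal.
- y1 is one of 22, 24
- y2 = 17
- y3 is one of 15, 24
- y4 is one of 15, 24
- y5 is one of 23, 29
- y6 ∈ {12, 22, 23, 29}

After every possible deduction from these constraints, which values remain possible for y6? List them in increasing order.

y2 has just one choice, so y2 = 17.
y3 and y4 between them cover only {15, 24} — a naked pair. Remove those values from y1.
y1 has just one choice, so y1 = 22. Strike 22 from y6.
No further eliminations apply; y6 can still be any of 12, 23, 29.

12, 23, 29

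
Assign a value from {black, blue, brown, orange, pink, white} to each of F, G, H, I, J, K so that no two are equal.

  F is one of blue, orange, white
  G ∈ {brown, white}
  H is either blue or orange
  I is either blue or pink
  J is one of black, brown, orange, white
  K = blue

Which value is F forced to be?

white

K's domain is down to {blue}, so K = blue. So F, H, I can't be blue.
H has just one choice, so H = orange. Eliminate orange elsewhere: F, J.
So F = white.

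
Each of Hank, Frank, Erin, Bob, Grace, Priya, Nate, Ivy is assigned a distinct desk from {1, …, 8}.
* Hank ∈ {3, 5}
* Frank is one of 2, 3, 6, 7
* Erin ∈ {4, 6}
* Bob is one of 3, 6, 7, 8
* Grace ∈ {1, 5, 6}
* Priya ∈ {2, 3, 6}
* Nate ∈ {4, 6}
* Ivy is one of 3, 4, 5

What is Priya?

2

The 8 variables together cover exactly {1, 2, 3, 4, 5, 6, 7, 8} — 8 values for 8 variables — and 1 appears only in Grace's list, so Grace = 1.
The 7 still-open variables together cover exactly {2, 3, 4, 5, 6, 7, 8} — 7 values for 7 variables — and 8 appears only in Bob's list, so Bob = 8.
The 6 still-open variables together cover exactly {2, 3, 4, 5, 6, 7} — 6 values for 6 variables — and 7 appears only in Frank's list, so Frank = 7.
Among the 5 still-open variables, 2 fits only Priya (and all 5 values in {2, 3, 4, 5, 6} must be used), so Priya = 2.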